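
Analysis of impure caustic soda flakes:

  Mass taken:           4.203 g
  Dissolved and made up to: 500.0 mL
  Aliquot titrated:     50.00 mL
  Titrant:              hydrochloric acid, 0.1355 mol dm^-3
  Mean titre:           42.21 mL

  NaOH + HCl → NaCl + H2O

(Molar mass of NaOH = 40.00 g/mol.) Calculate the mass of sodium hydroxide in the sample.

2.288 g

n(HCl) per titration = 0.04221 × 0.1355 = 5.719 × 10^-3 mol
n(NaOH) in each aliquot = 5.719 × 10^-3 mol (1:1 ratio)
n(NaOH) in the whole flask = 5.719 × 10^-3 × 500.0/50.00 = 0.05719 mol
mass of NaOH = 0.05719 × 40.00 = 2.288 g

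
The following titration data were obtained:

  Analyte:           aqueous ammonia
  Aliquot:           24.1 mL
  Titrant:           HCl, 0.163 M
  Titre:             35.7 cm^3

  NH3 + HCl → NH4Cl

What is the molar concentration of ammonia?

0.241 M

n(HCl) = 0.0357 L × 0.163 mol/L = 5.82 × 10^-3 mol
n(NH3) = 5.82 × 10^-3 mol (1:1 mole ratio)
[NH3] = 5.82 × 10^-3 mol / 0.0241 L = 0.241 mol/L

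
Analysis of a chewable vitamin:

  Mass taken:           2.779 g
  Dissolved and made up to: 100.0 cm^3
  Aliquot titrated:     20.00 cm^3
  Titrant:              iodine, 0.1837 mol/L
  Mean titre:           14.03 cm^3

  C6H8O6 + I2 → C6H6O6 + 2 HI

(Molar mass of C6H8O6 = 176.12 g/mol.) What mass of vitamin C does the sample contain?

2.270 g

n(I2) per titration = 0.01403 × 0.1837 = 2.577 × 10^-3 mol
n(C6H8O6) in each aliquot = 2.577 × 10^-3 mol (1:1 ratio)
n(C6H8O6) in the whole flask = 2.577 × 10^-3 × 100.0/20.00 = 0.01289 mol
mass of C6H8O6 = 0.01289 × 176.12 = 2.270 g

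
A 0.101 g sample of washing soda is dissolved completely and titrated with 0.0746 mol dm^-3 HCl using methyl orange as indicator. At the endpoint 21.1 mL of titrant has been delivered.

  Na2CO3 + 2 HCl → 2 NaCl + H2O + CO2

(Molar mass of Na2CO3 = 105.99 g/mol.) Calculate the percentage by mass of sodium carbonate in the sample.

82.6 %

n(HCl) = 0.0211 L × 0.0746 mol/L = 1.57 × 10^-3 mol
From the 1:2 ratio, n(Na2CO3) = 1/2 × 1.57 × 10^-3 = 7.87 × 10^-4 mol
mass of Na2CO3 = 7.87 × 10^-4 × 105.99 g/mol = 0.0834 g
% Na2CO3 = 0.0834 / 0.101 × 100 = 82.6 %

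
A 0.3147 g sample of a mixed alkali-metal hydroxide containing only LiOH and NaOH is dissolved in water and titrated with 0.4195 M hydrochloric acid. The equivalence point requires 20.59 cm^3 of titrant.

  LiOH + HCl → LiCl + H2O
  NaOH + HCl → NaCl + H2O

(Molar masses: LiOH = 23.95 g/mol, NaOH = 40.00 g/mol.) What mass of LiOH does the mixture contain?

0.04596 g

n(HCl) = 0.02059 × 0.4195 = 8.638 × 10^-3 mol
Let x = n(LiOH), y = n(NaOH).
Titrant: 1x + 1y = 8.638 × 10^-3;  mass: 23.95x + 40.00y = 0.3147
Solving, x = 1.919 × 10^-3 mol, y = 6.718 × 10^-3 mol
mass of LiOH = 1.919 × 10^-3 × 23.95 = 0.04596 g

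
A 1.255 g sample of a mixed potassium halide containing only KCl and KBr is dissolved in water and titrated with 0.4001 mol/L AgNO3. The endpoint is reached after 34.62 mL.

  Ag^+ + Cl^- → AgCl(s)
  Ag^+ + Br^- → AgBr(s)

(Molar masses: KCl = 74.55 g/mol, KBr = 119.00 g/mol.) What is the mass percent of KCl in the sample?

52.56 %

n(AgNO3) = 0.03462 × 0.4001 = 0.01385 mol
Let x = n(KCl), y = n(KBr).
Titrant: 1x + 1y = 0.01385;  mass: 74.55x + 119.00y = 1.255
Solving, x = 8.849 × 10^-3 mol, y = 5.003 × 10^-3 mol
mass of KCl = 8.849 × 10^-3 × 74.55 = 0.6597 g
% KCl = 0.6597 / 1.255 × 100 = 52.56 %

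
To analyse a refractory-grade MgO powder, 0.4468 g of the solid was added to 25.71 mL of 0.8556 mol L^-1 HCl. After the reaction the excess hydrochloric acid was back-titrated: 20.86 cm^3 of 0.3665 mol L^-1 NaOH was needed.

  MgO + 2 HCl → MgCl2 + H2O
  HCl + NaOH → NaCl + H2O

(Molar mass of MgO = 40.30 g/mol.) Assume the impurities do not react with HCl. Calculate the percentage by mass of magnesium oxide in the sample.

64.73 %

n(HCl) added = 0.02571 × 0.8556 = 0.02200 mol
n(NaOH) used in back-titration = 0.02086 × 0.3665 = 7.645 × 10^-3 mol
n(HCl) left over = 7.645 × 10^-3 mol (1:1 ratio)
n(HCl) consumed by analyte = 0.02200 − 7.645 × 10^-3 = 0.01435 mol
From the 1:2 ratio, n(MgO) = 1/2 × 0.01435 = 7.176 × 10^-3 mol
mass of MgO = 7.176 × 10^-3 × 40.30 = 0.2892 g
% MgO = 0.2892 / 0.4468 × 100 = 64.73 %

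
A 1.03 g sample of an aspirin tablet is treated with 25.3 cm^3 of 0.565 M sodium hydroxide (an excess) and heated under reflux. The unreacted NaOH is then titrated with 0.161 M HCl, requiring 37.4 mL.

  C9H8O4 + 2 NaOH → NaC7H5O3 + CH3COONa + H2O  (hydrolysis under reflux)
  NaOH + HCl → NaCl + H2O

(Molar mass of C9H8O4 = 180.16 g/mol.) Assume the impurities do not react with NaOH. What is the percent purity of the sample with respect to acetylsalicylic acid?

72.4 %

n(NaOH) added = 0.0253 × 0.565 = 0.0143 mol
n(HCl) used in back-titration = 0.0374 × 0.161 = 6.02 × 10^-3 mol
n(NaOH) left over = 6.02 × 10^-3 mol (1:1 ratio)
n(NaOH) consumed by analyte = 0.0143 − 6.02 × 10^-3 = 8.27 × 10^-3 mol
From the 1:2 ratio, n(C9H8O4) = 1/2 × 8.27 × 10^-3 = 4.14 × 10^-3 mol
mass of C9H8O4 = 4.14 × 10^-3 × 180.16 = 0.745 g
% C9H8O4 = 0.745 / 1.03 × 100 = 72.4 %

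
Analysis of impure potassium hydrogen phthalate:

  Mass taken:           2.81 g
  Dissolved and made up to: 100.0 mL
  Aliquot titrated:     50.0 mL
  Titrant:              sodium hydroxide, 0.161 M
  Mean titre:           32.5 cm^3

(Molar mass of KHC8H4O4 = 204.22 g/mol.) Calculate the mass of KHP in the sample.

2.14 g

KHC8H4O4 + NaOH → KNaC8H4O4 + H2O
n(NaOH) per titration = 0.0325 × 0.161 = 5.23 × 10^-3 mol
n(KHC8H4O4) in each aliquot = 5.23 × 10^-3 mol (1:1 ratio)
n(KHC8H4O4) in the whole flask = 5.23 × 10^-3 × 100.0/50.0 = 0.0105 mol
mass of KHC8H4O4 = 0.0105 × 204.22 = 2.14 g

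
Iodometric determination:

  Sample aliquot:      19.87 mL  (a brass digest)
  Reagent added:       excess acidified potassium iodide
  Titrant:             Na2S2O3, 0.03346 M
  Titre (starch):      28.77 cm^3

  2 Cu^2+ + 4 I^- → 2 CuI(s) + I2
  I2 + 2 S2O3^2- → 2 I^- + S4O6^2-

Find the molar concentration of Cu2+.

n(S2O3^2-) = 0.02877 × 0.03346 = 9.626 × 10^-4 mol
n(I2) = n(S2O3^2-)/2 = 4.813 × 10^-4 mol
From the 2:1 ratio, n(Cu2+) in the aliquot = 2/1 × 4.813 × 10^-4 = 9.626 × 10^-4 mol
[Cu2+] = 9.626 × 10^-4 / 0.01987 = 0.04845 mol/L

0.04845 M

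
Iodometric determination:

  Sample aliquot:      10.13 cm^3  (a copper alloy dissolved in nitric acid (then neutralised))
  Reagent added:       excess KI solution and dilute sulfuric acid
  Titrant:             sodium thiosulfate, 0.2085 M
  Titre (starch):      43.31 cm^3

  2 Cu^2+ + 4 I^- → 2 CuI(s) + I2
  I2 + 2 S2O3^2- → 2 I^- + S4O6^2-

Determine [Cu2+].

0.8914 M

n(S2O3^2-) = 0.04331 × 0.2085 = 9.030 × 10^-3 mol
n(I2) = n(S2O3^2-)/2 = 4.515 × 10^-3 mol
From the 2:1 ratio, n(Cu2+) in the aliquot = 2/1 × 4.515 × 10^-3 = 9.030 × 10^-3 mol
[Cu2+] = 9.030 × 10^-3 / 0.01013 = 0.8914 mol/L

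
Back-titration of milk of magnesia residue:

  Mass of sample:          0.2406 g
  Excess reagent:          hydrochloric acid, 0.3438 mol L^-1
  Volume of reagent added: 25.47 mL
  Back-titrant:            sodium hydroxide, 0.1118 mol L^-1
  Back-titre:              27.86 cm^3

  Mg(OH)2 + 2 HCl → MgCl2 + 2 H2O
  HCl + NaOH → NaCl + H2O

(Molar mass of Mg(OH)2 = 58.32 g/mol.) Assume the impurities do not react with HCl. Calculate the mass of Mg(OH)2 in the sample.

n(HCl) added = 0.02547 × 0.3438 = 8.757 × 10^-3 mol
n(NaOH) used in back-titration = 0.02786 × 0.1118 = 3.115 × 10^-3 mol
n(HCl) left over = 3.115 × 10^-3 mol (1:1 ratio)
n(HCl) consumed by analyte = 8.757 × 10^-3 − 3.115 × 10^-3 = 5.642 × 10^-3 mol
From the 1:2 ratio, n(Mg(OH)2) = 1/2 × 5.642 × 10^-3 = 2.821 × 10^-3 mol
mass of Mg(OH)2 = 2.821 × 10^-3 × 58.32 = 0.1645 g

0.1645 g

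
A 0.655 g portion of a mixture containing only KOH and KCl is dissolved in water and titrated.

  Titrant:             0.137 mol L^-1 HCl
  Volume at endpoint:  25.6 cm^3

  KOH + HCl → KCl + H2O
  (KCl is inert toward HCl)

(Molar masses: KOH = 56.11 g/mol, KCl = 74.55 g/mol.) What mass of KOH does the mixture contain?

0.197 g

n(HCl) = 0.0256 × 0.137 = 3.51 × 10^-3 mol
Let x = n(KOH), y = n(KCl).
Titrant: 1x = 3.51 × 10^-3;  mass: 56.11x + 74.55y = 0.655
Solving, x = 3.51 × 10^-3 mol, y = 6.15 × 10^-3 mol
mass of KOH = 3.51 × 10^-3 × 56.11 = 0.197 g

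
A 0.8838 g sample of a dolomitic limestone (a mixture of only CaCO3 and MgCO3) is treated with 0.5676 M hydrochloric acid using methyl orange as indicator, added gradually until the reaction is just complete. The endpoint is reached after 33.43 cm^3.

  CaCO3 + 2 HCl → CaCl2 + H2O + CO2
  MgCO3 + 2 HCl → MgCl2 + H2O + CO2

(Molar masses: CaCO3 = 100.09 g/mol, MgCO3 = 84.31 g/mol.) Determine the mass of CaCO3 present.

0.5323 g

n(HCl) = 0.03343 × 0.5676 = 0.01897 mol
Let x = n(CaCO3), y = n(MgCO3).
Titrant: 2x + 2y = 0.01897;  mass: 100.09x + 84.31y = 0.8838
Solving, x = 5.318 × 10^-3 mol, y = 4.170 × 10^-3 mol
mass of CaCO3 = 5.318 × 10^-3 × 100.09 = 0.5323 g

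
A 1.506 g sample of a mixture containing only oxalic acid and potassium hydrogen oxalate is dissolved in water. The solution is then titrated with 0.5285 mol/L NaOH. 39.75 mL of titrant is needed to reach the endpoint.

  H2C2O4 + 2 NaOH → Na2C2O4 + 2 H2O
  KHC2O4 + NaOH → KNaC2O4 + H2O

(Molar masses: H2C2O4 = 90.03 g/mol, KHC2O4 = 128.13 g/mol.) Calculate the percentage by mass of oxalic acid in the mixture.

42.64 %

n(NaOH) = 0.03975 × 0.5285 = 0.02101 mol
Let x = n(H2C2O4), y = n(KHC2O4).
Titrant: 2x + 1y = 0.02101;  mass: 90.03x + 128.13y = 1.506
Solving, x = 7.133 × 10^-3 mol, y = 6.742 × 10^-3 mol
mass of H2C2O4 = 7.133 × 10^-3 × 90.03 = 0.6422 g
% H2C2O4 = 0.6422 / 1.506 × 100 = 42.64 %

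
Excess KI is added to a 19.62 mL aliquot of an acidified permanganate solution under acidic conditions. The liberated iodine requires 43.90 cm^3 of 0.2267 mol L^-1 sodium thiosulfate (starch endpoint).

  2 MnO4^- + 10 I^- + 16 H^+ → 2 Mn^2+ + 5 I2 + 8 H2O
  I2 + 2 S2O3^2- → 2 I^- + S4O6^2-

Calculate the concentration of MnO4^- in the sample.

n(S2O3^2-) = 0.04390 × 0.2267 = 9.952 × 10^-3 mol
n(I2) = n(S2O3^2-)/2 = 4.976 × 10^-3 mol
From the 2:5 ratio, n(MnO4^-) in the aliquot = 2/5 × 4.976 × 10^-3 = 1.990 × 10^-3 mol
[MnO4^-] = 1.990 × 10^-3 / 0.01962 = 0.1014 mol/L

0.1014 mol/L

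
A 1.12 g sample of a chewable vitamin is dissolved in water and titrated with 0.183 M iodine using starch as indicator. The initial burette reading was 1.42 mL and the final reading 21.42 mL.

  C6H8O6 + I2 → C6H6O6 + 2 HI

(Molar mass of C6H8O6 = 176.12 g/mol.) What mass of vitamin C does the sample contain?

0.645 g

n(I2) = 0.0200 L × 0.183 mol/L = 3.66 × 10^-3 mol
n(C6H8O6) = 3.66 × 10^-3 mol (1:1 ratio)
mass of C6H8O6 = 3.66 × 10^-3 × 176.12 g/mol = 0.645 g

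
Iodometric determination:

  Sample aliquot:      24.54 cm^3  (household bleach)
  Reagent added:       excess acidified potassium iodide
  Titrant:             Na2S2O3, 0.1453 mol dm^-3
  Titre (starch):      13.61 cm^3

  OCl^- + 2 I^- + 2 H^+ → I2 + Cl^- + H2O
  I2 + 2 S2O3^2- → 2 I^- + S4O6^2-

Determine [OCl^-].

0.04029 mol/L

n(S2O3^2-) = 0.01361 × 0.1453 = 1.978 × 10^-3 mol
n(I2) = n(S2O3^2-)/2 = 9.888 × 10^-4 mol
n(OCl^-) in the aliquot = 9.888 × 10^-4 mol (1:1 ratio)
[OCl^-] = 9.888 × 10^-4 / 0.02454 = 0.04029 mol/L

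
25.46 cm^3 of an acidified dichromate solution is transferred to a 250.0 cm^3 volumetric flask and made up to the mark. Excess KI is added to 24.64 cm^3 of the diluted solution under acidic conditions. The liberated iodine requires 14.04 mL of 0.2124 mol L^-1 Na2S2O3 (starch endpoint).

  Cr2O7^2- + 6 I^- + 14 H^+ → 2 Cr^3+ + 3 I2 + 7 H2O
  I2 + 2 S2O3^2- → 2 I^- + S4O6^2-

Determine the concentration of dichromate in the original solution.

n(S2O3^2-) = 0.01404 × 0.2124 = 2.982 × 10^-3 mol
n(I2) = n(S2O3^2-)/2 = 1.491 × 10^-3 mol
From the 1:3 ratio, n(Cr2O7^2-) in the aliquot = 1/3 × 1.491 × 10^-3 = 4.970 × 10^-4 mol
[Cr2O7^2-]_dilute = 4.970 × 10^-4 / 0.02464 = 0.02017 mol/L
[Cr2O7^2-]_original = 0.02017 × 250.0/25.46 = 0.1981 mol/L

0.1981 mol/L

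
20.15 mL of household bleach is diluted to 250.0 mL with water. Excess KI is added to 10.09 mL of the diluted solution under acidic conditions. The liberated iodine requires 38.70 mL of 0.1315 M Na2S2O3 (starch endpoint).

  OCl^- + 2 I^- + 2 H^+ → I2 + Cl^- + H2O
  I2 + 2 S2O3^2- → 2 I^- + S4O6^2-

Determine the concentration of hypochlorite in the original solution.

n(S2O3^2-) = 0.03870 × 0.1315 = 5.089 × 10^-3 mol
n(I2) = n(S2O3^2-)/2 = 2.545 × 10^-3 mol
n(OCl^-) in the aliquot = 2.545 × 10^-3 mol (1:1 ratio)
[OCl^-]_dilute = 2.545 × 10^-3 / 0.01009 = 0.2522 mol/L
[OCl^-]_original = 0.2522 × 250.0/20.15 = 3.129 mol/L

3.129 M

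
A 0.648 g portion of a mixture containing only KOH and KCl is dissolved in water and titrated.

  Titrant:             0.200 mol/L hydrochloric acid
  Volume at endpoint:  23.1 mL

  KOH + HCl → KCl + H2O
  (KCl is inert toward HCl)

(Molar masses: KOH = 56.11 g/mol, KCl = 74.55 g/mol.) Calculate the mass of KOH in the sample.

0.259 g

n(HCl) = 0.0231 × 0.200 = 4.62 × 10^-3 mol
Let x = n(KOH), y = n(KCl).
Titrant: 1x = 4.62 × 10^-3;  mass: 56.11x + 74.55y = 0.648
Solving, x = 4.62 × 10^-3 mol, y = 5.21 × 10^-3 mol
mass of KOH = 4.62 × 10^-3 × 56.11 = 0.259 g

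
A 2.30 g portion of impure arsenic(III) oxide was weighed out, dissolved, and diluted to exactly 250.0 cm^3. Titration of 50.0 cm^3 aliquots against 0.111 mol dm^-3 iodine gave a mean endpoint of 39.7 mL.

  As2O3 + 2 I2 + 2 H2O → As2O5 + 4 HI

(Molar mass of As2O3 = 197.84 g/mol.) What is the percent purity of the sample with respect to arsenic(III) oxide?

n(I2) per titration = 0.0397 × 0.111 = 4.41 × 10^-3 mol
From the 1:2 ratio, n(As2O3) in each aliquot = 1/2 × 4.41 × 10^-3 = 2.20 × 10^-3 mol
n(As2O3) in the whole flask = 2.20 × 10^-3 × 250.0/50.0 = 0.0110 mol
mass of As2O3 = 0.0110 × 197.84 = 2.18 g
% As2O3 = 2.18 / 2.30 × 100 = 94.8 %

94.8 %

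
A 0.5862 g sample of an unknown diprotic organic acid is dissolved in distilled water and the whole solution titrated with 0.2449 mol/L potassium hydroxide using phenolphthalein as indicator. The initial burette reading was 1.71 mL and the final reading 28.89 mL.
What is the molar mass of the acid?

n(KOH) = 0.02718 L × 0.2449 mol/L = 6.656 × 10^-3 mol
From the 1:2 ratio, n(H2A) = 1/2 × 6.656 × 10^-3 = 3.328 × 10^-3 mol
M = m / n = 0.5862 g / 3.328 × 10^-3 mol = 176.1 g/mol

176.1 g/mol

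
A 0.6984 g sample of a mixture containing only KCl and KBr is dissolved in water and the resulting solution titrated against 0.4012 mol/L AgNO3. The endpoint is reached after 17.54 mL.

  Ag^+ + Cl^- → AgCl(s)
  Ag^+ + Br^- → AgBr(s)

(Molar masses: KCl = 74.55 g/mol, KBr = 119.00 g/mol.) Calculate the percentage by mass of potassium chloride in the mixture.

n(AgNO3) = 0.01754 × 0.4012 = 7.037 × 10^-3 mol
Let x = n(KCl), y = n(KBr).
Titrant: 1x + 1y = 7.037 × 10^-3;  mass: 74.55x + 119.00y = 0.6984
Solving, x = 3.127 × 10^-3 mol, y = 3.910 × 10^-3 mol
mass of KCl = 3.127 × 10^-3 × 74.55 = 0.2331 g
% KCl = 0.2331 / 0.6984 × 100 = 33.38 %

33.38 %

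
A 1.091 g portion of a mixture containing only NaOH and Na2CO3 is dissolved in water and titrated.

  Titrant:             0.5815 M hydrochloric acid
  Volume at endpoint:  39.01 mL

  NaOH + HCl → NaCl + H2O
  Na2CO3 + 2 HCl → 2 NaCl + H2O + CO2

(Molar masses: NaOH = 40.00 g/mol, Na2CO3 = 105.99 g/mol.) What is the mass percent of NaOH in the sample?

n(HCl) = 0.03901 × 0.5815 = 0.02268 mol
Let x = n(NaOH), y = n(Na2CO3).
Titrant: 1x + 2y = 0.02268;  mass: 40.00x + 105.99y = 1.091
Solving, x = 8.554 × 10^-3 mol, y = 7.065 × 10^-3 mol
mass of NaOH = 8.554 × 10^-3 × 40.00 = 0.3421 g
% NaOH = 0.3421 / 1.091 × 100 = 31.36 %

31.36 %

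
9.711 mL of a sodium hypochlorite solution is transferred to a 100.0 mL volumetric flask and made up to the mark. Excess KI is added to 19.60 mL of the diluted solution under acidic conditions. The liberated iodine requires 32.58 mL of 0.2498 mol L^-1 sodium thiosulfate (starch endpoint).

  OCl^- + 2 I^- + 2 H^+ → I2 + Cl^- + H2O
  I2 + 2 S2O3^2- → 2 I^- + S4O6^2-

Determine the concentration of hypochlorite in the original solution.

n(S2O3^2-) = 0.03258 × 0.2498 = 8.138 × 10^-3 mol
n(I2) = n(S2O3^2-)/2 = 4.069 × 10^-3 mol
n(OCl^-) in the aliquot = 4.069 × 10^-3 mol (1:1 ratio)
[OCl^-]_dilute = 4.069 × 10^-3 / 0.01960 = 0.2076 mol/L
[OCl^-]_original = 0.2076 × 100.0/9.711 = 2.138 mol/L

2.138 mol/L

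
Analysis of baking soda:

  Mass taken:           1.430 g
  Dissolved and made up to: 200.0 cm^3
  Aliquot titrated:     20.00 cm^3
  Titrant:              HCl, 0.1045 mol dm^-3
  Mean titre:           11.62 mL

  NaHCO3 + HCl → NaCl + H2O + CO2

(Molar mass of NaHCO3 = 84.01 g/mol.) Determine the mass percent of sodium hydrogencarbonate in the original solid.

n(HCl) per titration = 0.01162 × 0.1045 = 1.214 × 10^-3 mol
n(NaHCO3) in each aliquot = 1.214 × 10^-3 mol (1:1 ratio)
n(NaHCO3) in the whole flask = 1.214 × 10^-3 × 200.0/20.00 = 0.01214 mol
mass of NaHCO3 = 0.01214 × 84.01 = 1.020 g
% NaHCO3 = 1.020 / 1.430 × 100 = 71.34 %

71.34 %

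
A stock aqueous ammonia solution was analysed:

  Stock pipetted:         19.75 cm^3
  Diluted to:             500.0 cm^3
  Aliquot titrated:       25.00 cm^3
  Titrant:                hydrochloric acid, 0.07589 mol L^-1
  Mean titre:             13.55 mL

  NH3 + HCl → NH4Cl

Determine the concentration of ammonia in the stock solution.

1.041 mol/L

n(HCl) = 0.01355 × 0.07589 = 1.028 × 10^-3 mol
n(NH3) in the aliquot = 1.028 × 10^-3 mol (1:1 ratio)
[NH3]_dilute = 1.028 × 10^-3 / 0.02500 = 0.04113 mol/L
Dilution factor = 500.0 / 19.75 = 25.32
[NH3]_stock = 0.04113 × 25.32 = 1.041 mol/L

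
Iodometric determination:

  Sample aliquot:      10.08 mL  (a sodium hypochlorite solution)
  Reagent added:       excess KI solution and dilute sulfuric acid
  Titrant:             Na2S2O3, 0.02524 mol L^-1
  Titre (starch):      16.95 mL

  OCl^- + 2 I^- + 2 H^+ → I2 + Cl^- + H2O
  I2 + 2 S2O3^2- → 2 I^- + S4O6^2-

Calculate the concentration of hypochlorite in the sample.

0.02122 mol/L

n(S2O3^2-) = 0.01695 × 0.02524 = 4.278 × 10^-4 mol
n(I2) = n(S2O3^2-)/2 = 2.139 × 10^-4 mol
n(OCl^-) in the aliquot = 2.139 × 10^-4 mol (1:1 ratio)
[OCl^-] = 2.139 × 10^-4 / 0.01008 = 0.02122 mol/L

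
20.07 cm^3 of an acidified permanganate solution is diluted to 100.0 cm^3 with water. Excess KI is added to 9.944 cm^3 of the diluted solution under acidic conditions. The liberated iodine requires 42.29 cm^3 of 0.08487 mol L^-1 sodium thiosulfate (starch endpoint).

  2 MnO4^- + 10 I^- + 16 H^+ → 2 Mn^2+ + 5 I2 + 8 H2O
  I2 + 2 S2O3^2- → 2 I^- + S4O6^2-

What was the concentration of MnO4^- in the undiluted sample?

0.3597 mol/L

n(S2O3^2-) = 0.04229 × 0.08487 = 3.589 × 10^-3 mol
n(I2) = n(S2O3^2-)/2 = 1.795 × 10^-3 mol
From the 2:5 ratio, n(MnO4^-) in the aliquot = 2/5 × 1.795 × 10^-3 = 7.178 × 10^-4 mol
[MnO4^-]_dilute = 7.178 × 10^-4 / 0.009944 = 0.07219 mol/L
[MnO4^-]_original = 0.07219 × 100.0/20.07 = 0.3597 mol/L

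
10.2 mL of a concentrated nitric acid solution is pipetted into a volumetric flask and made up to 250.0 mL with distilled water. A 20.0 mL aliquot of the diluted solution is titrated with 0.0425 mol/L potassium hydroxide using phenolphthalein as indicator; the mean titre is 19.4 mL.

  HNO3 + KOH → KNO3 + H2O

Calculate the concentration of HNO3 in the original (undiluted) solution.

1.01 mol/L

n(KOH) = 0.0194 × 0.0425 = 8.24 × 10^-4 mol
n(HNO3) in the aliquot = 8.24 × 10^-4 mol (1:1 ratio)
[HNO3]_dilute = 8.24 × 10^-4 / 0.0200 = 0.0412 mol/L
Dilution factor = 250.0 / 10.2 = 24.51
[HNO3]_stock = 0.0412 × 24.51 = 1.01 mol/L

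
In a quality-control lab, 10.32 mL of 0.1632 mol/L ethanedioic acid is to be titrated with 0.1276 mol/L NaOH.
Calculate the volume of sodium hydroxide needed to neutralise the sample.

H2C2O4 + 2 NaOH → Na2C2O4 + 2 H2O
n(H2C2O4) = 0.01032 L × 0.1632 mol/L = 1.684 × 10^-3 mol
From the 2:1 stoichiometry, n(NaOH) = 2/1 × 1.684 × 10^-3 = 3.368 × 10^-3 mol
V(NaOH) = 3.368 × 10^-3 mol / 0.1276 mol/L = 0.02640 L = 26.40 mL

26.40 mL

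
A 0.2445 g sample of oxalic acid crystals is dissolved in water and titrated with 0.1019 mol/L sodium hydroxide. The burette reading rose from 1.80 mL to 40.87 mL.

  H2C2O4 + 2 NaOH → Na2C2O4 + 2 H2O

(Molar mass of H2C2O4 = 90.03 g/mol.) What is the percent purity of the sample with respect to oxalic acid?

73.30 %

n(NaOH) = 0.03907 L × 0.1019 mol/L = 3.981 × 10^-3 mol
From the 1:2 ratio, n(H2C2O4) = 1/2 × 3.981 × 10^-3 = 1.991 × 10^-3 mol
mass of H2C2O4 = 1.991 × 10^-3 × 90.03 g/mol = 0.1792 g
% H2C2O4 = 0.1792 / 0.2445 × 100 = 73.30 %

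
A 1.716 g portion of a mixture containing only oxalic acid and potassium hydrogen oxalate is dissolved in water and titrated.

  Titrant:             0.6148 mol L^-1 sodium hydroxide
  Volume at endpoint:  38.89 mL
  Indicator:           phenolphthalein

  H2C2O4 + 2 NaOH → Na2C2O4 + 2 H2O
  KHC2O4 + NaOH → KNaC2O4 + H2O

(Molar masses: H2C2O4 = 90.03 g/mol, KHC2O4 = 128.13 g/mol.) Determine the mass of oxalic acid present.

0.7298 g

n(NaOH) = 0.03889 × 0.6148 = 0.02391 mol
Let x = n(H2C2O4), y = n(KHC2O4).
Titrant: 2x + 1y = 0.02391;  mass: 90.03x + 128.13y = 1.716
Solving, x = 8.106 × 10^-3 mol, y = 7.697 × 10^-3 mol
mass of H2C2O4 = 8.106 × 10^-3 × 90.03 = 0.7298 g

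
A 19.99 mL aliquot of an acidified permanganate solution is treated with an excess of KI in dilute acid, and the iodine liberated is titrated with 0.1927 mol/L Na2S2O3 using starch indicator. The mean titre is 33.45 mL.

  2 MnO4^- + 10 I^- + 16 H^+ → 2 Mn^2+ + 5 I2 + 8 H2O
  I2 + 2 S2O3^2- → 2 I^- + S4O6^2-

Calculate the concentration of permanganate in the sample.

n(S2O3^2-) = 0.03345 × 0.1927 = 6.446 × 10^-3 mol
n(I2) = n(S2O3^2-)/2 = 3.223 × 10^-3 mol
From the 2:5 ratio, n(MnO4^-) in the aliquot = 2/5 × 3.223 × 10^-3 = 1.289 × 10^-3 mol
[MnO4^-] = 1.289 × 10^-3 / 0.01999 = 0.06449 mol/L

0.06449 mol/L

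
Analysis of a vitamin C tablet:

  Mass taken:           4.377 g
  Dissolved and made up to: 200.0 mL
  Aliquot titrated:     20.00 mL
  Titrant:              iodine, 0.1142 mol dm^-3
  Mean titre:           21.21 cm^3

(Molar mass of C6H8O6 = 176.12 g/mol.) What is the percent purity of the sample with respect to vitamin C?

C6H8O6 + I2 → C6H6O6 + 2 HI
n(I2) per titration = 0.02121 × 0.1142 = 2.422 × 10^-3 mol
n(C6H8O6) in each aliquot = 2.422 × 10^-3 mol (1:1 ratio)
n(C6H8O6) in the whole flask = 2.422 × 10^-3 × 200.0/20.00 = 0.02422 mol
mass of C6H8O6 = 0.02422 × 176.12 = 4.266 g
% C6H8O6 = 4.266 / 4.377 × 100 = 97.46 %

97.46 %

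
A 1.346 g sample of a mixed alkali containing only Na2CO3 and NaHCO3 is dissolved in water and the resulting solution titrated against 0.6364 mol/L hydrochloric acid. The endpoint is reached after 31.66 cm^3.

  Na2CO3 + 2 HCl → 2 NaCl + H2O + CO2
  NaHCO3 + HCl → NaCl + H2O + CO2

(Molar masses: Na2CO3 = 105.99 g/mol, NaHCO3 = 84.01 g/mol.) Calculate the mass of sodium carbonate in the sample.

0.5923 g

n(HCl) = 0.03166 × 0.6364 = 0.02015 mol
Let x = n(Na2CO3), y = n(NaHCO3).
Titrant: 2x + 1y = 0.02015;  mass: 105.99x + 84.01y = 1.346
Solving, x = 5.589 × 10^-3 mol, y = 8.971 × 10^-3 mol
mass of Na2CO3 = 5.589 × 10^-3 × 105.99 = 0.5923 g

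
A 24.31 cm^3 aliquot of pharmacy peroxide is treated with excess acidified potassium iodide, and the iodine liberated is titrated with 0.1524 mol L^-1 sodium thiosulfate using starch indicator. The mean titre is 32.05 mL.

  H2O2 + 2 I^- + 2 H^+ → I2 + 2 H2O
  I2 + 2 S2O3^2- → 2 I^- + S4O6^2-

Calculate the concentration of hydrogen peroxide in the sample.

n(S2O3^2-) = 0.03205 × 0.1524 = 4.884 × 10^-3 mol
n(I2) = n(S2O3^2-)/2 = 2.442 × 10^-3 mol
n(H2O2) in the aliquot = 2.442 × 10^-3 mol (1:1 ratio)
[H2O2] = 2.442 × 10^-3 / 0.02431 = 0.1005 mol/L

0.1005 mol/L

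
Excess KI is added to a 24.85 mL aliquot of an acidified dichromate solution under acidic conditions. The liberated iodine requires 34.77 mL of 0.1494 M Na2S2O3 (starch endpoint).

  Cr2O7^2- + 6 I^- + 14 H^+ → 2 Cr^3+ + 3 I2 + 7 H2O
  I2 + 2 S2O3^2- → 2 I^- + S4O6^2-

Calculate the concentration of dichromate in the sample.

n(S2O3^2-) = 0.03477 × 0.1494 = 5.195 × 10^-3 mol
n(I2) = n(S2O3^2-)/2 = 2.597 × 10^-3 mol
From the 1:3 ratio, n(Cr2O7^2-) in the aliquot = 1/3 × 2.597 × 10^-3 = 8.658 × 10^-4 mol
[Cr2O7^2-] = 8.658 × 10^-4 / 0.02485 = 0.03484 mol/L

0.03484 M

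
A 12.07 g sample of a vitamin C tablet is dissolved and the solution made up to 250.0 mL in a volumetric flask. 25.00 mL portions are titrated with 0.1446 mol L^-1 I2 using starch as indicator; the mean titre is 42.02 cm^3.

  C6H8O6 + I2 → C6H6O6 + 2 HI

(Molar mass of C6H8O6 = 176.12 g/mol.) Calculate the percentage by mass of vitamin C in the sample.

88.66 %

n(I2) per titration = 0.04202 × 0.1446 = 6.076 × 10^-3 mol
n(C6H8O6) in each aliquot = 6.076 × 10^-3 mol (1:1 ratio)
n(C6H8O6) in the whole flask = 6.076 × 10^-3 × 250.0/25.00 = 0.06076 mol
mass of C6H8O6 = 0.06076 × 176.12 = 10.70 g
% C6H8O6 = 10.70 / 12.07 × 100 = 88.66 %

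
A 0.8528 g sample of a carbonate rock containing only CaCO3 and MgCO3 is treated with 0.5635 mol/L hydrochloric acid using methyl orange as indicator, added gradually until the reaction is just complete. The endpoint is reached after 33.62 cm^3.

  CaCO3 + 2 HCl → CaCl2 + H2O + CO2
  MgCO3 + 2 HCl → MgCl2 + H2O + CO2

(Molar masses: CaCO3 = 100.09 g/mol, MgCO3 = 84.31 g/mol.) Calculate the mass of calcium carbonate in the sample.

0.3436 g

n(HCl) = 0.03362 × 0.5635 = 0.01894 mol
Let x = n(CaCO3), y = n(MgCO3).
Titrant: 2x + 2y = 0.01894;  mass: 100.09x + 84.31y = 0.8528
Solving, x = 3.433 × 10^-3 mol, y = 6.039 × 10^-3 mol
mass of CaCO3 = 3.433 × 10^-3 × 100.09 = 0.3436 g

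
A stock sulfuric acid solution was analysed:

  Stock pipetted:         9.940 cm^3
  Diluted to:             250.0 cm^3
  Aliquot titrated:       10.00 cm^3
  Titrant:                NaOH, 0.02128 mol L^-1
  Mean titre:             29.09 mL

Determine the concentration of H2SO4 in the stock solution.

H2SO4 + 2 NaOH → Na2SO4 + 2 H2O
n(NaOH) = 0.02909 × 0.02128 = 6.190 × 10^-4 mol
From the 1:2 ratio, n(H2SO4) in the aliquot = 1/2 × 6.190 × 10^-4 = 3.095 × 10^-4 mol
[H2SO4]_dilute = 3.095 × 10^-4 / 0.01000 = 0.03095 mol/L
Dilution factor = 250.0 / 9.940 = 25.15
[H2SO4]_stock = 0.03095 × 25.15 = 0.7785 mol/L

0.7785 mol/L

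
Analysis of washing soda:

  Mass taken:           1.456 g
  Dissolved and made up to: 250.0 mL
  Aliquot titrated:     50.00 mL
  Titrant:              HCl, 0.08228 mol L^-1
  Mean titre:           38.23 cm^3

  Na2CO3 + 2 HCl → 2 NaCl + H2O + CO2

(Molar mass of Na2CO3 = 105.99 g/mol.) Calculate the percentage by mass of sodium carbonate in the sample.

57.25 %

n(HCl) per titration = 0.03823 × 0.08228 = 3.146 × 10^-3 mol
From the 1:2 ratio, n(Na2CO3) in each aliquot = 1/2 × 3.146 × 10^-3 = 1.573 × 10^-3 mol
n(Na2CO3) in the whole flask = 1.573 × 10^-3 × 250.0/50.00 = 7.864 × 10^-3 mol
mass of Na2CO3 = 7.864 × 10^-3 × 105.99 = 0.8335 g
% Na2CO3 = 0.8335 / 1.456 × 100 = 57.25 %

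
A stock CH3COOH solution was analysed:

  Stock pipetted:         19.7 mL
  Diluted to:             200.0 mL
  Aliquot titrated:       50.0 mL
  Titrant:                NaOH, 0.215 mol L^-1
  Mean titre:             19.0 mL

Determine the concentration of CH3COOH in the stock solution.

CH3COOH + NaOH → CH3COONa + H2O
n(NaOH) = 0.0190 × 0.215 = 4.08 × 10^-3 mol
n(CH3COOH) in the aliquot = 4.08 × 10^-3 mol (1:1 ratio)
[CH3COOH]_dilute = 4.08 × 10^-3 / 0.0500 = 0.0817 mol/L
Dilution factor = 200.0 / 19.7 = 10.15
[CH3COOH]_stock = 0.0817 × 10.15 = 0.829 mol/L

0.829 mol/L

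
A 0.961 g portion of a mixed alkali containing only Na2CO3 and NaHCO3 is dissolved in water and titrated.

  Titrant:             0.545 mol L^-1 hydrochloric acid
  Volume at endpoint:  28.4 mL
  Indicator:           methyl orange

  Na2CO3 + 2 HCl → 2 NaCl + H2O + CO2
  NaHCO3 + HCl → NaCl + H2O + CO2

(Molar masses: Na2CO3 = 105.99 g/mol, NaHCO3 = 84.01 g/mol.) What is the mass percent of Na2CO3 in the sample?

n(HCl) = 0.0284 × 0.545 = 0.0155 mol
Let x = n(Na2CO3), y = n(NaHCO3).
Titrant: 2x + 1y = 0.0155;  mass: 105.99x + 84.01y = 0.961
Solving, x = 5.47 × 10^-3 mol, y = 4.54 × 10^-3 mol
mass of Na2CO3 = 5.47 × 10^-3 × 105.99 = 0.580 g
% Na2CO3 = 0.580 / 0.961 × 100 = 60.3 %

60.3 %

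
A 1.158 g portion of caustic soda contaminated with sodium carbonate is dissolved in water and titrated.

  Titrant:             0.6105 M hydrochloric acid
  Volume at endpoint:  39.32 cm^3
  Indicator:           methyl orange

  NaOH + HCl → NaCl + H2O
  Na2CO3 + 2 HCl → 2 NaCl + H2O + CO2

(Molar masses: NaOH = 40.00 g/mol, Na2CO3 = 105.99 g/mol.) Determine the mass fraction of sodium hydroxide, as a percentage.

n(HCl) = 0.03932 × 0.6105 = 0.02400 mol
Let x = n(NaOH), y = n(Na2CO3).
Titrant: 1x + 2y = 0.02400;  mass: 40.00x + 105.99y = 1.158
Solving, x = 8.783 × 10^-3 mol, y = 7.611 × 10^-3 mol
mass of NaOH = 8.783 × 10^-3 × 40.00 = 0.3513 g
% NaOH = 0.3513 / 1.158 × 100 = 30.34 %

30.34 %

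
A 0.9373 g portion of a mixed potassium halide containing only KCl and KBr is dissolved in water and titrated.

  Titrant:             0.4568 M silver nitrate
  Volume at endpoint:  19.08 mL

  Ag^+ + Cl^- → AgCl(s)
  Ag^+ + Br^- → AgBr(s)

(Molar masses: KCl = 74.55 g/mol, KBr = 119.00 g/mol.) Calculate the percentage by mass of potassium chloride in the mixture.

n(AgNO3) = 0.01908 × 0.4568 = 8.716 × 10^-3 mol
Let x = n(KCl), y = n(KBr).
Titrant: 1x + 1y = 8.716 × 10^-3;  mass: 74.55x + 119.00y = 0.9373
Solving, x = 2.247 × 10^-3 mol, y = 6.469 × 10^-3 mol
mass of KCl = 2.247 × 10^-3 × 74.55 = 0.1675 g
% KCl = 0.1675 / 0.9373 × 100 = 17.87 %

17.87 %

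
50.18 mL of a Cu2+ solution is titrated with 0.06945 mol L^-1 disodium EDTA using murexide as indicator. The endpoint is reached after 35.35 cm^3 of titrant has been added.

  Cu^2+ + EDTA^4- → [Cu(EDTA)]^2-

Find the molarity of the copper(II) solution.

0.04893 mol/L

n(EDTA) = 0.03535 L × 0.06945 mol/L = 2.455 × 10^-3 mol
n(Cu2+) = 2.455 × 10^-3 mol (1:1 mole ratio)
[Cu2+] = 2.455 × 10^-3 mol / 0.05018 L = 0.04893 mol/L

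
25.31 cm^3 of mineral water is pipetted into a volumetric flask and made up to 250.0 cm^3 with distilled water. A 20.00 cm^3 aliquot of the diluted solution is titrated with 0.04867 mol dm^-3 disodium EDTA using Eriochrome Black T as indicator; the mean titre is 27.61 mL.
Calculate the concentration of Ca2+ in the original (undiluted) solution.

0.6637 mol/L

Ca^2+ + EDTA^4- → [Ca(EDTA)]^2-
n(EDTA) = 0.02761 × 0.04867 = 1.344 × 10^-3 mol
n(Ca2+) in the aliquot = 1.344 × 10^-3 mol (1:1 ratio)
[Ca2+]_dilute = 1.344 × 10^-3 / 0.02000 = 0.06719 mol/L
Dilution factor = 250.0 / 25.31 = 9.878
[Ca2+]_stock = 0.06719 × 9.878 = 0.6637 mol/L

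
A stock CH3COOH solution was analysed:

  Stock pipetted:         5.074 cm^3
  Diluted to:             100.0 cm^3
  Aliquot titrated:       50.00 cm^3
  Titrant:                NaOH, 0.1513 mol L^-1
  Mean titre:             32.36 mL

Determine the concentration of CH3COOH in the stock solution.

CH3COOH + NaOH → CH3COONa + H2O
n(NaOH) = 0.03236 × 0.1513 = 4.896 × 10^-3 mol
n(CH3COOH) in the aliquot = 4.896 × 10^-3 mol (1:1 ratio)
[CH3COOH]_dilute = 4.896 × 10^-3 / 0.05000 = 0.09792 mol/L
Dilution factor = 100.0 / 5.074 = 19.71
[CH3COOH]_stock = 0.09792 × 19.71 = 1.930 mol/L

1.930 mol/L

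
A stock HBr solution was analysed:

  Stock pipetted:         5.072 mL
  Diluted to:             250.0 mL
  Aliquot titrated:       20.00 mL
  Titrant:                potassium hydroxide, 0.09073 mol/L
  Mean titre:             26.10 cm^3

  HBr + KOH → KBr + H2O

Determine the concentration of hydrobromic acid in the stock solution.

n(KOH) = 0.02610 × 0.09073 = 2.368 × 10^-3 mol
n(HBr) in the aliquot = 2.368 × 10^-3 mol (1:1 ratio)
[HBr]_dilute = 2.368 × 10^-3 / 0.02000 = 0.1184 mol/L
Dilution factor = 250.0 / 5.072 = 49.29
[HBr]_stock = 0.1184 × 49.29 = 5.836 mol/L

5.836 mol/L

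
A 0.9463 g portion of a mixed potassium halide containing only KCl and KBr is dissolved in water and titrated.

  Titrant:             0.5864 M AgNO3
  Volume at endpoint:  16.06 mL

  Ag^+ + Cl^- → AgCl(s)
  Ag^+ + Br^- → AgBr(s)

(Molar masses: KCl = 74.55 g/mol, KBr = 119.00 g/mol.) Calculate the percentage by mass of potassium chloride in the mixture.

n(AgNO3) = 0.01606 × 0.5864 = 9.418 × 10^-3 mol
Let x = n(KCl), y = n(KBr).
Titrant: 1x + 1y = 9.418 × 10^-3;  mass: 74.55x + 119.00y = 0.9463
Solving, x = 3.923 × 10^-3 mol, y = 5.494 × 10^-3 mol
mass of KCl = 3.923 × 10^-3 × 74.55 = 0.2925 g
% KCl = 0.2925 / 0.9463 × 100 = 30.91 %

30.91 %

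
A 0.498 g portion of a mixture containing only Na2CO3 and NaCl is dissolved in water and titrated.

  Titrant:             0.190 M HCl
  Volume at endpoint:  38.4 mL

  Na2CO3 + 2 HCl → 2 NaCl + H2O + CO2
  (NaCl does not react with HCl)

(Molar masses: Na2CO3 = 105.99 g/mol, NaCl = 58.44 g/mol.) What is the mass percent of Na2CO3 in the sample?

n(HCl) = 0.0384 × 0.190 = 7.30 × 10^-3 mol
Let x = n(Na2CO3), y = n(NaCl).
Titrant: 2x = 7.30 × 10^-3;  mass: 105.99x + 58.44y = 0.498
Solving, x = 3.65 × 10^-3 mol, y = 1.91 × 10^-3 mol
mass of Na2CO3 = 3.65 × 10^-3 × 105.99 = 0.387 g
% Na2CO3 = 0.387 / 0.498 × 100 = 77.6 %

77.6 %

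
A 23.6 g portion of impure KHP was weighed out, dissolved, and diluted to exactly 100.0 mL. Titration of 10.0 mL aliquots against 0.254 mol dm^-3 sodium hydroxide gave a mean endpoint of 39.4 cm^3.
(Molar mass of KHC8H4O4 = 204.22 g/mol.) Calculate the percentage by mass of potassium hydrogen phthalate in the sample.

86.6 %

KHC8H4O4 + NaOH → KNaC8H4O4 + H2O
n(NaOH) per titration = 0.0394 × 0.254 = 0.0100 mol
n(KHC8H4O4) in each aliquot = 0.0100 mol (1:1 ratio)
n(KHC8H4O4) in the whole flask = 0.0100 × 100.0/10.0 = 0.100 mol
mass of KHC8H4O4 = 0.100 × 204.22 = 20.4 g
% KHC8H4O4 = 20.4 / 23.6 × 100 = 86.6 %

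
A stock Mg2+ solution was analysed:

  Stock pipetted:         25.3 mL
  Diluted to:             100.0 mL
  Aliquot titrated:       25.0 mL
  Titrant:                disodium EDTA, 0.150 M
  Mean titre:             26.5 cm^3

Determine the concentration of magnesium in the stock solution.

Mg^2+ + EDTA^4- → [Mg(EDTA)]^2-
n(EDTA) = 0.0265 × 0.150 = 3.97 × 10^-3 mol
n(Mg2+) in the aliquot = 3.97 × 10^-3 mol (1:1 ratio)
[Mg2+]_dilute = 3.97 × 10^-3 / 0.0250 = 0.159 mol/L
Dilution factor = 100.0 / 25.3 = 3.953
[Mg2+]_stock = 0.159 × 3.953 = 0.628 mol/L

0.628 M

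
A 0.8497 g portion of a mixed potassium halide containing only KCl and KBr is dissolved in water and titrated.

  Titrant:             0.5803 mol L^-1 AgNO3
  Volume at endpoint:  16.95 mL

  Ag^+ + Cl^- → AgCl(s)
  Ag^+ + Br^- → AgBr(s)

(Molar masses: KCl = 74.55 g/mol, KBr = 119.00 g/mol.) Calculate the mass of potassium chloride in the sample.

0.5380 g

n(AgNO3) = 0.01695 × 0.5803 = 9.836 × 10^-3 mol
Let x = n(KCl), y = n(KBr).
Titrant: 1x + 1y = 9.836 × 10^-3;  mass: 74.55x + 119.00y = 0.8497
Solving, x = 7.217 × 10^-3 mol, y = 2.619 × 10^-3 mol
mass of KCl = 7.217 × 10^-3 × 74.55 = 0.5380 g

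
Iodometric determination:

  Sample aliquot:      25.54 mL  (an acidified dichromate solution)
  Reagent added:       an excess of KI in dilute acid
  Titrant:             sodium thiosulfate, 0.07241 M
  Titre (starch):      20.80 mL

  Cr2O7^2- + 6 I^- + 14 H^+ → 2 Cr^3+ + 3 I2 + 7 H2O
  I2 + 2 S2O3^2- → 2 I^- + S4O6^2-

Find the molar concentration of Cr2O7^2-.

0.009829 M

n(S2O3^2-) = 0.02080 × 0.07241 = 1.506 × 10^-3 mol
n(I2) = n(S2O3^2-)/2 = 7.531 × 10^-4 mol
From the 1:3 ratio, n(Cr2O7^2-) in the aliquot = 1/3 × 7.531 × 10^-4 = 2.510 × 10^-4 mol
[Cr2O7^2-] = 2.510 × 10^-4 / 0.02554 = 0.009829 mol/L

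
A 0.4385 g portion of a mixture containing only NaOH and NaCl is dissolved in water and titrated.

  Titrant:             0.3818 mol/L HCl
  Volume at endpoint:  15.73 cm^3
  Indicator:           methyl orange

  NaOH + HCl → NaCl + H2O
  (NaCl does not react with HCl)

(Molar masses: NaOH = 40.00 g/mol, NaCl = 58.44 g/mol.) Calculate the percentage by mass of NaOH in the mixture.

54.78 %

n(HCl) = 0.01573 × 0.3818 = 6.006 × 10^-3 mol
Let x = n(NaOH), y = n(NaCl).
Titrant: 1x = 6.006 × 10^-3;  mass: 40.00x + 58.44y = 0.4385
Solving, x = 6.006 × 10^-3 mol, y = 3.393 × 10^-3 mol
mass of NaOH = 6.006 × 10^-3 × 40.00 = 0.2402 g
% NaOH = 0.2402 / 0.4385 × 100 = 54.78 %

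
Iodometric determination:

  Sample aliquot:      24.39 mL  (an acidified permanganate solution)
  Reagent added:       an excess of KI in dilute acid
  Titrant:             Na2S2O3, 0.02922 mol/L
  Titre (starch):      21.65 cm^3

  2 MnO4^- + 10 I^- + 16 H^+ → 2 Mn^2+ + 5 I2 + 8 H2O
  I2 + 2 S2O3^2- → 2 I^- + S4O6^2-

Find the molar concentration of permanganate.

0.005187 mol/L

n(S2O3^2-) = 0.02165 × 0.02922 = 6.326 × 10^-4 mol
n(I2) = n(S2O3^2-)/2 = 3.163 × 10^-4 mol
From the 2:5 ratio, n(MnO4^-) in the aliquot = 2/5 × 3.163 × 10^-4 = 1.265 × 10^-4 mol
[MnO4^-] = 1.265 × 10^-4 / 0.02439 = 0.005187 mol/L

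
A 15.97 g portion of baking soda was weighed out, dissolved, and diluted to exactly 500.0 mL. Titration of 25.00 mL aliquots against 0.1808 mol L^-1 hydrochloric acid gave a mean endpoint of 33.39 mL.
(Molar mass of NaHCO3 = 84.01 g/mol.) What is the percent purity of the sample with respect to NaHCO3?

63.51 %

NaHCO3 + HCl → NaCl + H2O + CO2
n(HCl) per titration = 0.03339 × 0.1808 = 6.037 × 10^-3 mol
n(NaHCO3) in each aliquot = 6.037 × 10^-3 mol (1:1 ratio)
n(NaHCO3) in the whole flask = 6.037 × 10^-3 × 500.0/25.00 = 0.1207 mol
mass of NaHCO3 = 0.1207 × 84.01 = 10.14 g
% NaHCO3 = 10.14 / 15.97 × 100 = 63.51 %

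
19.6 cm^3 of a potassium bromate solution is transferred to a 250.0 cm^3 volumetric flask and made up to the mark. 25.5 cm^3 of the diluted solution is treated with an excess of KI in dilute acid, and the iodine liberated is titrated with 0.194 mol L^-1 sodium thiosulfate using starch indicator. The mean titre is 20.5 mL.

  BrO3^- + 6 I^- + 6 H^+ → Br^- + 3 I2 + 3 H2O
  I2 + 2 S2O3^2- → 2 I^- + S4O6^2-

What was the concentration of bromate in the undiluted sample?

n(S2O3^2-) = 0.0205 × 0.194 = 3.98 × 10^-3 mol
n(I2) = n(S2O3^2-)/2 = 1.99 × 10^-3 mol
From the 1:3 ratio, n(BrO3^-) in the aliquot = 1/3 × 1.99 × 10^-3 = 6.63 × 10^-4 mol
[BrO3^-]_dilute = 6.63 × 10^-4 / 0.0255 = 0.0260 mol/L
[BrO3^-]_original = 0.0260 × 250.0/19.6 = 0.332 mol/L

0.332 mol/L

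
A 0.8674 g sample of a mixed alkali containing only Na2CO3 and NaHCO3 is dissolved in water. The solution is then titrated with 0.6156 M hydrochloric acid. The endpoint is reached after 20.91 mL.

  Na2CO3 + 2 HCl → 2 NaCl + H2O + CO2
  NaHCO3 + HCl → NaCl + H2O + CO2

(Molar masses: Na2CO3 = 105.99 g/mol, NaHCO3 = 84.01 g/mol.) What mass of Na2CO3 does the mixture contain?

0.3656 g

n(HCl) = 0.02091 × 0.6156 = 0.01287 mol
Let x = n(Na2CO3), y = n(NaHCO3).
Titrant: 2x + 1y = 0.01287;  mass: 105.99x + 84.01y = 0.8674
Solving, x = 3.450 × 10^-3 mol, y = 5.973 × 10^-3 mol
mass of Na2CO3 = 3.450 × 10^-3 × 105.99 = 0.3656 g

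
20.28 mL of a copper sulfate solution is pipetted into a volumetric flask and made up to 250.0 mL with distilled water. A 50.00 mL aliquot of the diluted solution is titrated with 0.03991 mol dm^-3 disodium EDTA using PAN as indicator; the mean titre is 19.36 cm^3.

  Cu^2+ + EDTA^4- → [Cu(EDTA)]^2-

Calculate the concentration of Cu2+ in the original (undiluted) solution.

n(EDTA) = 0.01936 × 0.03991 = 7.727 × 10^-4 mol
n(Cu2+) in the aliquot = 7.727 × 10^-4 mol (1:1 ratio)
[Cu2+]_dilute = 7.727 × 10^-4 / 0.05000 = 0.01545 mol/L
Dilution factor = 250.0 / 20.28 = 12.33
[Cu2+]_stock = 0.01545 × 12.33 = 0.1905 mol/L

0.1905 mol/L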